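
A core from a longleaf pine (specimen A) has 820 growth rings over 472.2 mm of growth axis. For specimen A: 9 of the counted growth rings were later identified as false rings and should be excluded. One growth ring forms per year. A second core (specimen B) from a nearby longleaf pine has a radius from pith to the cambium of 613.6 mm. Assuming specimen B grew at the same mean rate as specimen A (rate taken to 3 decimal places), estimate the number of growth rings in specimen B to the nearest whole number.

1054 growth rings

Specimen A: correcting the raw count gives 820 − 9 = 811 true growth rings.
A: 472.2 mm over 811 years gives 472.2 / 811 ≈ 0.582 mm/year.
For B, 613.6 / 0.582 = 1054.30 years ≈ 1054 growth rings.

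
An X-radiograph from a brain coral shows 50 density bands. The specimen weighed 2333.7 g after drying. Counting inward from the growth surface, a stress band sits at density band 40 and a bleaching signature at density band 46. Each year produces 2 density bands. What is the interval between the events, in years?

3 years

Separation: 46 − 40 = 6 density bands.
Dividing by 2 density bands per year: 6 / 2 = 3 years.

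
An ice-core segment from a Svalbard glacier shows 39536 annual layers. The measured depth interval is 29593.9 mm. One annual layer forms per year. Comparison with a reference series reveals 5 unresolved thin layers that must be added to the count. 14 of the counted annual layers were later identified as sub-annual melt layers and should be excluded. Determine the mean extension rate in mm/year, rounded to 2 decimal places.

0.75 mm/year

Adjusted count: 39536 − 14 + 5 = 39527 annual layers.
Mean rate = 29593.9 mm / 39527 years ≈ 0.75 mm/year.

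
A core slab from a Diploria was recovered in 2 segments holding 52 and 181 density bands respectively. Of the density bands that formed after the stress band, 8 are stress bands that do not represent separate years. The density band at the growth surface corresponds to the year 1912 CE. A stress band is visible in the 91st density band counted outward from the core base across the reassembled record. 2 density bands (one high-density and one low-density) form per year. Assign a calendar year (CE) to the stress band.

Total density bands = 52 + 181 = 233.
233 − 91 = 142 density bands lie beyond the stress band toward the growth surface.
Removing the 8 false density bands leaves 142 − 8 = 134 true density bands beyond the stress band.
With 2 density bands per year, 134 / 2 = 67 years.
The density band at the growth surface is 1912 CE, so the stress band dates to 1912 − 67 = 1845 CE.

1845 CE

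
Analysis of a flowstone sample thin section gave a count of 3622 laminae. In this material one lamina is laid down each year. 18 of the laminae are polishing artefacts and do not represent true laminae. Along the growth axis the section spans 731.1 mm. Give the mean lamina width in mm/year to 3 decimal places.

After corrections the count is 3622 − 18 = 3604 laminae.
Extension rate ≈ 731.1 / 3604 = 0.203 mm/year.

0.203 mm/year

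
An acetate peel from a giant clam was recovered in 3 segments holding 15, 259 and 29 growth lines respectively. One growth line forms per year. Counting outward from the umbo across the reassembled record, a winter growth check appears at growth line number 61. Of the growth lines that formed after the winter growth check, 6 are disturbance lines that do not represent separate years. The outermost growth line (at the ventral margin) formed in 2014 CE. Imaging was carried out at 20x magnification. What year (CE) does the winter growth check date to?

1778 CE

Total growth lines = 15 + 259 + 29 = 303.
Between growth line 61 and the ventral margin there are 303 − 61 = 242 growth lines.
242 − 6 false = 236 true growth lines after the winter growth check.
Counting back 236 years from 2014 CE places the winter growth check in 2014 − 236 = 1778 CE.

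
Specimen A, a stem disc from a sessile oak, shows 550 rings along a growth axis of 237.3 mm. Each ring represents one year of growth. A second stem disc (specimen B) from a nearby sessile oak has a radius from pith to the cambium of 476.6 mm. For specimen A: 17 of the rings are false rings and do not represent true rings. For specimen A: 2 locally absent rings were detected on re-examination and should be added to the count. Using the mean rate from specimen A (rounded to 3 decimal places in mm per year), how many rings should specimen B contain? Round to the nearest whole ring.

Specimen A: correcting the raw count gives 550 − 17 + 2 = 535 true rings.
A: Mean rate = 237.3 mm / 535 years ≈ 0.444 mm per year.
Specimen B: 476.6 mm / 0.444 mm per year = 1073.42 years ≈ 1073 rings.

1073 rings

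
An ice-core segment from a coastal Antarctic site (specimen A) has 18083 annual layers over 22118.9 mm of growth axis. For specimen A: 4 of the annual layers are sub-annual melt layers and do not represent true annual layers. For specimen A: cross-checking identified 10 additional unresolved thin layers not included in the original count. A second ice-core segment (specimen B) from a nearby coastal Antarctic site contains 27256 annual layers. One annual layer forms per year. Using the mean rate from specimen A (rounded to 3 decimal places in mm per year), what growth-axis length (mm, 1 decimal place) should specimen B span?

Specimen A: after corrections the count is 18083 − 4 + 10 = 18089 annual layers.
A: Mean rate = 22118.9 mm / 18089 years ≈ 1.223 mm per year.
B's length ≈ 1.223 × 27256 = 33334.1 mm.

33334.1 mm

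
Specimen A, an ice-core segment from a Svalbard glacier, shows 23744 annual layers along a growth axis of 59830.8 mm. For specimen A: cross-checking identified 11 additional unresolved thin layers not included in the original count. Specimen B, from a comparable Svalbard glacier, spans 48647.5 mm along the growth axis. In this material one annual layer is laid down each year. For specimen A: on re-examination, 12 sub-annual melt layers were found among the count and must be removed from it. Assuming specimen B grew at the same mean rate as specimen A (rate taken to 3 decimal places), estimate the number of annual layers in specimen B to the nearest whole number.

19305 annual layers

Specimen A: adjusted count: 23744 − 12 + 11 = 23743 annual layers.
A: 59830.8 mm over 23743 years gives 59830.8 / 23743 ≈ 2.520 mm/year.
For B, 48647.5 / 2.520 = 19304.56 years ≈ 19305 annual layers.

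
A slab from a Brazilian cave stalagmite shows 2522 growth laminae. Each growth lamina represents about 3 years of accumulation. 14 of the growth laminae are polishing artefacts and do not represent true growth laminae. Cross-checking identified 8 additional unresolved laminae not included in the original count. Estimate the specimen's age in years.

After corrections the count is 2522 − 14 + 8 = 2516 growth laminae.
2516 growth laminae at 3 years each span 2516 × 3 = 7548 years.

7548 yr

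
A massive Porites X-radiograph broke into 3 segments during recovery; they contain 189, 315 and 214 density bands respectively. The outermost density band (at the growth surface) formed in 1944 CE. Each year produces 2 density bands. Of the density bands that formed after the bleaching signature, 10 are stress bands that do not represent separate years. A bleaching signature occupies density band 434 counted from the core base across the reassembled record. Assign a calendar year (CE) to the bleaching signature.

1807 CE

Total density bands = 189 + 315 + 214 = 718.
The bleaching signature sits at density band 434 from the core base, so 718 − 434 = 284 density bands formed after it.
Removing the 10 false density bands leaves 284 − 10 = 274 true density bands beyond the bleaching signature.
Dividing by 2 density bands per year: 274 / 2 = 137 years.
Counting back 137 years from 1944 CE places the bleaching signature in 1944 − 137 = 1807 CE.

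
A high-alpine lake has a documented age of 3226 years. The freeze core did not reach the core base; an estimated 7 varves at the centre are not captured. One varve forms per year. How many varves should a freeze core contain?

3219 varves

One varve per year gives 3226 varves over 3226 years.
Subtracting the 7 varves not captured gives 3226 − 7 = 3219 varves in the record.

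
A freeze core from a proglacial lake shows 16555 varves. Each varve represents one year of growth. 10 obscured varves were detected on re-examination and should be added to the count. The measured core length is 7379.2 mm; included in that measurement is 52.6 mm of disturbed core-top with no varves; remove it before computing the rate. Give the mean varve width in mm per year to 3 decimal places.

0.442 mm per year

Adjusted count: 16555 + 10 = 16565 varves.
Net length = 7379.2 − 52.6 = 7326.6 mm.
7326.6 mm over 16565 years gives 7326.6 / 16565 ≈ 0.442 mm per year.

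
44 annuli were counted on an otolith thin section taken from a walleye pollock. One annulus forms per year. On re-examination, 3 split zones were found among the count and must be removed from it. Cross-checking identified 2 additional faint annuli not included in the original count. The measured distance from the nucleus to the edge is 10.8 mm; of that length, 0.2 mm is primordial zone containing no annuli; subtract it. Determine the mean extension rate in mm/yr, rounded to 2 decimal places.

0.25 mm/yr

Correcting the raw count gives 44 − 3 + 2 = 43 true annuli.
The growth record spans 10.8 − 0.2 = 10.6 mm.
10.6 mm over 43 years gives 10.6 / 43 ≈ 0.25 mm/yr.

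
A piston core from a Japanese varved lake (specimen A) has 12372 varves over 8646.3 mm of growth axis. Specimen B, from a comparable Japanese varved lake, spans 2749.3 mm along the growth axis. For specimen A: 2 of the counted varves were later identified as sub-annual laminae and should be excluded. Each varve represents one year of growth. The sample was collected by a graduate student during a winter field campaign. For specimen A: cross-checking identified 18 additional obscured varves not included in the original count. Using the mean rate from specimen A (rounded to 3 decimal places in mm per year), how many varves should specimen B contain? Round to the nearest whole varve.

3939 varves

Specimen A: true varve count = 12372 − 2 + 18 = 12388.
A: 8646.3 mm over 12388 years gives 8646.3 / 12388 ≈ 0.698 mm/year.
Specimen B: 2749.3 mm / 0.698 mm per year = 3938.83 years ≈ 3939 varves.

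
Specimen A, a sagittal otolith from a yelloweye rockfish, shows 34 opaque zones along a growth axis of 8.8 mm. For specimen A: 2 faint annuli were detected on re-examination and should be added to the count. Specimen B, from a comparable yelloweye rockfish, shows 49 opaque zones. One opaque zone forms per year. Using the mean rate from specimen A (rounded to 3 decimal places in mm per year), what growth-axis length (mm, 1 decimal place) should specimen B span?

12.0 mm

Specimen A: correcting the raw count gives 34 + 2 = 36 true opaque zones.
A: Extension rate ≈ 8.8 / 36 = 0.244 mm per year.
Length of B = 0.244 × 49 = 12.0 mm.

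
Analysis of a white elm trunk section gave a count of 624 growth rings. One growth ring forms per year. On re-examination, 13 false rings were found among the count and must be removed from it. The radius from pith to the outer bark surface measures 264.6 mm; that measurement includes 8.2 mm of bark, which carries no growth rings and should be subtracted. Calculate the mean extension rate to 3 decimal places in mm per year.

After corrections the count is 624 − 13 = 611 growth rings.
Net length = 264.6 − 8.2 = 256.4 mm.
256.4 mm over 611 years gives 256.4 / 611 ≈ 0.420 mm per year.

0.420 mm per year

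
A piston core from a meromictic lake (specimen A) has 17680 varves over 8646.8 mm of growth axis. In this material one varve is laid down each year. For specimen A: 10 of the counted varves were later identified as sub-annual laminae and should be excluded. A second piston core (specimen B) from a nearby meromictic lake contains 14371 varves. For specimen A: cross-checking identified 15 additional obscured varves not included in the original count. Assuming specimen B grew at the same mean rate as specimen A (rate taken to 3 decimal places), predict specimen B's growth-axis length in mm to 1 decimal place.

Specimen A: true varve count = 17680 − 10 + 15 = 17685.
A: 8646.8 mm over 17685 years gives 8646.8 / 17685 ≈ 0.489 mm/year.
For B, 0.489 mm/year × 14371 years = 7027.4 mm.

7027.4 mm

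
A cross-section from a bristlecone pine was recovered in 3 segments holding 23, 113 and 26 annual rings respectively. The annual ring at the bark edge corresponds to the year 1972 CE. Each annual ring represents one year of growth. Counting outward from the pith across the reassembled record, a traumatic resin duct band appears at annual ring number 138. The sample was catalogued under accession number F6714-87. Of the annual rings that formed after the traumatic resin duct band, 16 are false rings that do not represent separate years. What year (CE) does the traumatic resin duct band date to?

1964 CE

Total annual rings = 23 + 113 + 26 = 162.
162 − 138 = 24 annual rings lie beyond the traumatic resin duct band toward the bark edge.
24 − 16 false = 8 true annual rings after the traumatic resin duct band.
1972 − 8 = 1964 CE.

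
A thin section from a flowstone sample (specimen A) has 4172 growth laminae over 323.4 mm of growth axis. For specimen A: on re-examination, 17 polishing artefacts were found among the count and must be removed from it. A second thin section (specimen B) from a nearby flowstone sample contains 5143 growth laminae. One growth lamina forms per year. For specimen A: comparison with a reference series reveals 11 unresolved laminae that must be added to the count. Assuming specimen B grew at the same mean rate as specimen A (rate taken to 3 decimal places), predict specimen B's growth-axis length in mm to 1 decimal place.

401.2 mm

Specimen A: after corrections the count is 4172 − 17 + 11 = 4166 growth laminae.
A: 323.4 mm over 4166 years gives 323.4 / 4166 ≈ 0.078 mm/yr.
For B, 0.078 mm/year × 5143 years = 401.2 mm.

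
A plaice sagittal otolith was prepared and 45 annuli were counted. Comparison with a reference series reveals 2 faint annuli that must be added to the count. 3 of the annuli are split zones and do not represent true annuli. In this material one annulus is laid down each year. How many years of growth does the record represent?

44 yr

True annulus count = 45 − 3 + 2 = 44.
One annulus per year makes the duration 44 years.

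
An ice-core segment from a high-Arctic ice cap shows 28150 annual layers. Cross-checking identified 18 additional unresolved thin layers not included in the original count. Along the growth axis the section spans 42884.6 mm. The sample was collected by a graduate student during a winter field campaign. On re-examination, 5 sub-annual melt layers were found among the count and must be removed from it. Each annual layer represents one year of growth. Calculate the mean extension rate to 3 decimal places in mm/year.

1.523 mm/year

Adjusted count: 28150 − 5 + 18 = 28163 annual layers.
42884.6 mm over 28163 years gives 42884.6 / 28163 ≈ 1.523 mm/year.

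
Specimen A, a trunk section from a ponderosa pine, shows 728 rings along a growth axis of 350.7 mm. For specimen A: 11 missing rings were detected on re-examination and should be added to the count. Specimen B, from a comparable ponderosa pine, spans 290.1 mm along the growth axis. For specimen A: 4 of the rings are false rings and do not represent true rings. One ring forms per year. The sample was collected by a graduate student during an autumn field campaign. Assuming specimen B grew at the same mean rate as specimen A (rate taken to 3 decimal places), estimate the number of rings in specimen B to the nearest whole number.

Specimen A: adjusted count: 728 − 4 + 11 = 735 rings.
A: 350.7 mm over 735 years gives 350.7 / 735 ≈ 0.477 mm per year.
For B, 290.1 / 0.477 = 608.18 years ≈ 608 rings.

608 rings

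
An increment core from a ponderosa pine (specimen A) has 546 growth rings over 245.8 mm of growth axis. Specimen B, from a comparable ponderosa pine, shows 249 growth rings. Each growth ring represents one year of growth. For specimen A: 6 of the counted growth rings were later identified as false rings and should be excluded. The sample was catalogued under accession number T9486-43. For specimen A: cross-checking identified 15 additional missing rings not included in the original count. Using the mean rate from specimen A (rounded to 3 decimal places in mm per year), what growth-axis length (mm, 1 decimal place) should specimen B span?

Specimen A: after corrections the count is 546 − 6 + 15 = 555 growth rings.
A: 245.8 mm over 555 years gives 245.8 / 555 ≈ 0.443 mm per year.
Length of B = 0.443 × 249 = 110.3 mm.

110.3 mm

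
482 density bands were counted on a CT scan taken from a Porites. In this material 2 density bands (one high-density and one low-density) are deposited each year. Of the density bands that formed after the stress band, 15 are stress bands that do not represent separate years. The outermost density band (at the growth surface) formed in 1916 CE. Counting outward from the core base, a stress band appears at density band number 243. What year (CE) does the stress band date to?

1804 CE

Between density band 243 and the growth surface there are 482 − 243 = 239 density bands.
239 − 15 false = 224 true density bands after the stress band.
With 2 density bands per year, 224 / 2 = 112 years.
The density band at the growth surface is 1916 CE, so the stress band dates to 1916 − 112 = 1804 CE.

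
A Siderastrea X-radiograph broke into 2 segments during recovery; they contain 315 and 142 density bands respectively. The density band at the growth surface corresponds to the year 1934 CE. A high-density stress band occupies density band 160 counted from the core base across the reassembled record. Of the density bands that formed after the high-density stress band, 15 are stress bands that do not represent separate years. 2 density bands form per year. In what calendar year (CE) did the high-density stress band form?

Total density bands = 315 + 142 = 457.
457 − 160 = 297 density bands lie beyond the high-density stress band toward the growth surface.
Removing the 15 false density bands leaves 297 − 15 = 282 true density bands beyond the high-density stress band.
Dividing by 2 density bands per year: 282 / 2 = 141 years.
Counting back 141 years from 1934 CE places the high-density stress band in 1934 − 141 = 1793 CE.

1793 CE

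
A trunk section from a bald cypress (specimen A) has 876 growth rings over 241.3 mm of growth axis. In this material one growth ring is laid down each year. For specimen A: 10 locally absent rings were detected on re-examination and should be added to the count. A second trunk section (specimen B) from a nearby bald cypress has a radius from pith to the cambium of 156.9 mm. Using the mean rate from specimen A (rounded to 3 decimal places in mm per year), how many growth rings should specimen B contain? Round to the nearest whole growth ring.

577 growth rings

Specimen A: true growth ring count = 876 + 10 = 886.
A: Extension rate ≈ 241.3 / 886 = 0.272 mm/yr.
B spans 156.9 / 0.272 = 576.84 years ≈ 577 growth rings.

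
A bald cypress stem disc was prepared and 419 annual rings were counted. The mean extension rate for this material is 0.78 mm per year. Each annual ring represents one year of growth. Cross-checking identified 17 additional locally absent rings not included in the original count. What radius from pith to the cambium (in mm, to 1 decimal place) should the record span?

Correcting the raw count gives 419 + 17 = 436 true annual rings.
Predicted length = 0.78 mm/year × 436 years = 340.1 mm.

340.1 mm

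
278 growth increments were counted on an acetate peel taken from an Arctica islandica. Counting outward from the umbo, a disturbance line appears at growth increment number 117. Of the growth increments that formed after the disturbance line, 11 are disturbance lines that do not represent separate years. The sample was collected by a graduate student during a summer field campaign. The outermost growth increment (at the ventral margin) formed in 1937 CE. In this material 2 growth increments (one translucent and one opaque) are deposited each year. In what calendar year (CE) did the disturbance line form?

1862 CE

The disturbance line sits at growth increment 117 from the umbo, so 278 − 117 = 161 growth increments formed after it.
Excluding 11 false growth increments: 161 − 11 = 150.
With 2 growth increments per year, 150 / 2 = 75 years.
Counting back 75 years from 1937 CE places the disturbance line in 1937 − 75 = 1862 CE.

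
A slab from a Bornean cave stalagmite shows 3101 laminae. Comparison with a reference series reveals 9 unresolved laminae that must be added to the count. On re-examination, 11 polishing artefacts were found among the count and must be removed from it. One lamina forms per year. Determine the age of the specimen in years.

3099 years

After corrections the count is 3101 − 11 + 9 = 3099 laminae.
At one lamina per year, that is 3099 years.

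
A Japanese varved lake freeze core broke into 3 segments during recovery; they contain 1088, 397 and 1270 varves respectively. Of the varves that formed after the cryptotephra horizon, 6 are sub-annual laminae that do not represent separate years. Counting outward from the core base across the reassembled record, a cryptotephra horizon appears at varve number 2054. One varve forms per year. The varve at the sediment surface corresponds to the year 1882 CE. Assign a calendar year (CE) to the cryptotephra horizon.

1187 CE

Total varves = 1088 + 397 + 1270 = 2755.
Between varve 2054 and the sediment surface there are 2755 − 2054 = 701 varves.
701 − 6 false = 695 true varves after the cryptotephra horizon.
1882 − 695 = 1187 CE.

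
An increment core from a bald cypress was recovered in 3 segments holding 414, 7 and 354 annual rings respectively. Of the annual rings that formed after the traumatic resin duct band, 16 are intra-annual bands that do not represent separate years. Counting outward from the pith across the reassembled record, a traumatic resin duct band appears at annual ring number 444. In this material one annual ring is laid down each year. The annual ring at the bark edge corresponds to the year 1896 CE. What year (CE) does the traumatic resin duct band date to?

1581 CE

Total annual rings = 414 + 7 + 354 = 775.
Between annual ring 444 and the bark edge there are 775 − 444 = 331 annual rings.
Excluding 16 false annual rings: 331 − 16 = 315.
Counting back 315 years from 1896 CE places the traumatic resin duct band in 1896 − 315 = 1581 CE.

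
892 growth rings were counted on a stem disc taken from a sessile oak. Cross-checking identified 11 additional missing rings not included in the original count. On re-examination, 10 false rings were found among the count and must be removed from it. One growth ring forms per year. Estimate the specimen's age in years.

True growth ring count = 892 − 10 + 11 = 893.
At one growth ring per year, that is 893 years.

893 years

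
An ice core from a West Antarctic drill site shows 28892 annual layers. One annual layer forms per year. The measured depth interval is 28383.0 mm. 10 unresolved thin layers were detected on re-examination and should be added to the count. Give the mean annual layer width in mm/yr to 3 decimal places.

0.982 mm/yr

Correcting the raw count gives 28892 + 10 = 28902 true annual layers.
Mean rate = 28383.0 mm / 28902 years ≈ 0.982 mm/yr.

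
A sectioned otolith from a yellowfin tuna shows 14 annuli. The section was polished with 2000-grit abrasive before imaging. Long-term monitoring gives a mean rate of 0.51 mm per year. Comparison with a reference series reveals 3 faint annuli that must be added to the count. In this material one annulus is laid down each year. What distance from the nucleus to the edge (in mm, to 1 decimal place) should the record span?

Correcting the raw count gives 14 + 3 = 17 true annuli.
Predicted length = 0.51 mm/year × 17 years = 8.7 mm.

8.7 mm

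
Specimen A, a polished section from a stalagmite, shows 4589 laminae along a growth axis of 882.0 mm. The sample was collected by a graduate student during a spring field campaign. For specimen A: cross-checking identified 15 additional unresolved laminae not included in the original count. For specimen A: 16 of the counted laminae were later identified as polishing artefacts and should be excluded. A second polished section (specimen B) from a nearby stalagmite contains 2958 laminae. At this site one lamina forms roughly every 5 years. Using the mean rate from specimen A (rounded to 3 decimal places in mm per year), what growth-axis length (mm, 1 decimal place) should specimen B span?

Specimen A: adjusted count: 4589 − 16 + 15 = 4588 laminae.
Specimen A: 4588 laminae at 5 years each span 4588 × 5 = 22940 years.
A: 882.0 mm over 22940 years gives 882.0 / 22940 ≈ 0.038 mm/yr.
Specimen B: 2958 laminae at 5 years each span 2958 × 5 = 14790 years. For B, 0.038 mm/year × 14790 years = 562.0 mm.

562.0 mm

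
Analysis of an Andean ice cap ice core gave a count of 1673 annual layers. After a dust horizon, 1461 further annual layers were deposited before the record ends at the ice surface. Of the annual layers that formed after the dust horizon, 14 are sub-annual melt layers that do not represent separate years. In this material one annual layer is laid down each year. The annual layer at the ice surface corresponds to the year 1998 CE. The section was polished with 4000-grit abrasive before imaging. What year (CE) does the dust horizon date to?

551 CE

1461 annual layers post-date the dust horizon.
Removing the 14 false annual layers leaves 1461 − 14 = 1447 true annual layers beyond the dust horizon.
Counting back 1447 years from 1998 CE places the dust horizon in 1998 − 1447 = 551 CE.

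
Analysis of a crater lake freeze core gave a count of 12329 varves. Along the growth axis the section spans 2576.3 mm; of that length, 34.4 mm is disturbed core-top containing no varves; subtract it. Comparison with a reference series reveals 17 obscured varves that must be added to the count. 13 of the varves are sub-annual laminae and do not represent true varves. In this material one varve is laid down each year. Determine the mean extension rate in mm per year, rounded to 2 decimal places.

0.21 mm per year

Correcting the raw count gives 12329 − 13 + 17 = 12333 true varves.
The growth record spans 2576.3 − 34.4 = 2541.9 mm.
Extension rate ≈ 2541.9 / 12333 = 0.21 mm per year.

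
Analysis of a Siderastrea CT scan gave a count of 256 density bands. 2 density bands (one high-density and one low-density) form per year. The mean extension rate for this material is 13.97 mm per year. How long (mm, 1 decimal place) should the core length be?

1788.2 mm

Dividing by 2 density bands per year: 256 / 2 = 128 years.
128 years at 13.97 mm/year gives 13.97 × 128 = 1788.2 mm.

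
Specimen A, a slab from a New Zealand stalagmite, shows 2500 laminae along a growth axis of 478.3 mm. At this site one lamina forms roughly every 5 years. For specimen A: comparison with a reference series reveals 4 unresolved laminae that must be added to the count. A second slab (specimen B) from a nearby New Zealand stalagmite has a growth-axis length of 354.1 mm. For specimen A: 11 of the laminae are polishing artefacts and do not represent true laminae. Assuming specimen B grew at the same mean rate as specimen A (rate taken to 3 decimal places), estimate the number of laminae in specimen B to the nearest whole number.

1864 laminae

Specimen A: correcting the raw count gives 2500 − 11 + 4 = 2493 true laminae.
Specimen A: 2493 laminae at 5 years each span 2493 × 5 = 12465 years.
A: Extension rate ≈ 478.3 / 12465 = 0.038 mm/year.
For B, 354.1 / 0.038 = 9318.42 years; at 5 years per lamina that is 9318.42 / 5 ≈ 1864 laminae.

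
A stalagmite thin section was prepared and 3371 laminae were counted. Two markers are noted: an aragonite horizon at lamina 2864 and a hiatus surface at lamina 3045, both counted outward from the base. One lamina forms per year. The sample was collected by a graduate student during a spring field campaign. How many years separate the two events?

181 years

Separation: 3045 − 2864 = 181 laminae.
At one lamina per year, 181 years elapsed between them.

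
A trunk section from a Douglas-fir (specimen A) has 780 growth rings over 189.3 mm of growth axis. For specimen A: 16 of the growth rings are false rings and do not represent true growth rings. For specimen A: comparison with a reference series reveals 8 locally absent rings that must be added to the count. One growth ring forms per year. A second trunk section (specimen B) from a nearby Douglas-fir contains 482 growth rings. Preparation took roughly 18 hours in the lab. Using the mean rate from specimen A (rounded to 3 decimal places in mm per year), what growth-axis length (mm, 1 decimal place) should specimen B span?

Specimen A: true growth ring count = 780 − 16 + 8 = 772.
A: Extension rate ≈ 189.3 / 772 = 0.245 mm/yr.
For B, 0.245 mm/year × 482 years = 118.1 mm.

118.1 mm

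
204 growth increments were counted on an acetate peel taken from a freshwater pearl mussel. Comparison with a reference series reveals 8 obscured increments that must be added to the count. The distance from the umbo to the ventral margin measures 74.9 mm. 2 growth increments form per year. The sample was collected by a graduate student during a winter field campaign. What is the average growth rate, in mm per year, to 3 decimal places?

True growth increment count = 204 + 8 = 212.
212 growth increments at 2 per year is 212 / 2 = 106 years.
Mean rate = 74.9 mm / 106 years ≈ 0.707 mm per year.

0.707 mm per year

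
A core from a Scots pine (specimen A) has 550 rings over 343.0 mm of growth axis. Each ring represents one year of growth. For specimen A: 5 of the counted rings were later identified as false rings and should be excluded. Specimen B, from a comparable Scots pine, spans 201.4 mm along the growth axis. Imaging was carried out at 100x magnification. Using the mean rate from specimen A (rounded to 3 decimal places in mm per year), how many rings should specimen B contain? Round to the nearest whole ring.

Specimen A: after corrections the count is 550 − 5 = 545 rings.
A: Mean rate = 343.0 mm / 545 years ≈ 0.629 mm/year.
Specimen B: 201.4 mm / 0.629 mm per year = 320.19 years ≈ 320 rings.

320 rings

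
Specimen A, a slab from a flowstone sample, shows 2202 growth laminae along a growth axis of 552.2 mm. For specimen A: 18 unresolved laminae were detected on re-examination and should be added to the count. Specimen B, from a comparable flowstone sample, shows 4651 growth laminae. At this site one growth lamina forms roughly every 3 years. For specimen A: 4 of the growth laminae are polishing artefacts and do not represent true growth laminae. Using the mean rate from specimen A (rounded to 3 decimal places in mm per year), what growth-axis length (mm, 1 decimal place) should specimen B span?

Specimen A: true growth lamina count = 2202 − 4 + 18 = 2216.
Specimen A: at 3 years per growth lamina, 2216 × 3 = 6648 years.
A: 552.2 mm over 6648 years gives 552.2 / 6648 ≈ 0.083 mm/yr.
Specimen B: 4651 growth laminae at 3 years each span 4651 × 3 = 13953 years. For B, 0.083 mm/year × 13953 years = 1158.1 mm.

1158.1 mm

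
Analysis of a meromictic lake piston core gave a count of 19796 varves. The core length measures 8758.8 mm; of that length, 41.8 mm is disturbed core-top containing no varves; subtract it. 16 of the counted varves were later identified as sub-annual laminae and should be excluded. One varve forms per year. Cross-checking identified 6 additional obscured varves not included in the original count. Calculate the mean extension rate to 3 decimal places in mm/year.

True varve count = 19796 − 16 + 6 = 19786.
Net length = 8758.8 − 41.8 = 8717.0 mm.
Extension rate ≈ 8717.0 / 19786 = 0.441 mm/year.

0.441 mm/year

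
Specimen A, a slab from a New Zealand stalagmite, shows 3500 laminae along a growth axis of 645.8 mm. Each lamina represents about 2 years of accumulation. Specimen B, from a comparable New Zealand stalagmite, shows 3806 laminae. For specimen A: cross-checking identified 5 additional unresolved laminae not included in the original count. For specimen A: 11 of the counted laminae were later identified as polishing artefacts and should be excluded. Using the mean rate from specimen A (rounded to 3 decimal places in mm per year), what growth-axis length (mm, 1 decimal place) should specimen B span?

700.3 mm

Specimen A: adjusted count: 3500 − 11 + 5 = 3494 laminae.
Specimen A: at 2 years per lamina, 3494 × 2 = 6988 years.
A: Mean rate = 645.8 mm / 6988 years ≈ 0.092 mm per year.
Specimen B: 3806 laminae at 2 years each span 3806 × 2 = 7612 years. B's length ≈ 0.092 × 7612 = 700.3 mm.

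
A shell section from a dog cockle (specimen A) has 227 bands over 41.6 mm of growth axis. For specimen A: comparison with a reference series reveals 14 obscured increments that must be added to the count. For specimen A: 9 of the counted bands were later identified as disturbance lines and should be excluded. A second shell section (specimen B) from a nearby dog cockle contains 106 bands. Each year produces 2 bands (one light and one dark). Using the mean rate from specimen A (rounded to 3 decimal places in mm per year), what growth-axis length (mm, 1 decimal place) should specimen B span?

Specimen A: adjusted count: 227 − 9 + 14 = 232 bands.
Specimen A: 232 bands at 2 per year is 232 / 2 = 116 years.
A: 41.6 mm over 116 years gives 41.6 / 116 ≈ 0.359 mm/year.
Specimen B: 106 bands at 2 per year is 106 / 2 = 53 years. For B, 0.359 mm/year × 53 years = 19.0 mm.

19.0 mm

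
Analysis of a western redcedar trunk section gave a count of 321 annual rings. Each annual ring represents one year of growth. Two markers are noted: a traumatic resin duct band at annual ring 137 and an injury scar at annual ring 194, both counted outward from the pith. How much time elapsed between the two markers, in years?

57 years

The two markers are separated by 194 − 137 = 57 annual rings.
That is 57 years at one annual ring per year.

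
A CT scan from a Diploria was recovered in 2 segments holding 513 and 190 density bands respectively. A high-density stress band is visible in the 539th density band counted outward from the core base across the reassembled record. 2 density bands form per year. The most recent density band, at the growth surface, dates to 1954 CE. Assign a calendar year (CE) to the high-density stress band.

Total density bands = 513 + 190 = 703.
Between density band 539 and the growth surface there are 703 − 539 = 164 density bands.
With 2 density bands per year, 164 / 2 = 82 years.
Counting back 82 years from 1954 CE places the high-density stress band in 1954 − 82 = 1872 CE.

1872 CE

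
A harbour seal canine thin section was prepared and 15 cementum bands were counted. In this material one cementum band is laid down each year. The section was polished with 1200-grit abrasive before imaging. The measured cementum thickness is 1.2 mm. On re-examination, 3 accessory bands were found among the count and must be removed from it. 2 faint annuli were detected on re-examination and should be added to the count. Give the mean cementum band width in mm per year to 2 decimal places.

0.09 mm per year

Correcting the raw count gives 15 − 3 + 2 = 14 true cementum bands.
Mean rate = 1.2 mm / 14 years ≈ 0.09 mm per year.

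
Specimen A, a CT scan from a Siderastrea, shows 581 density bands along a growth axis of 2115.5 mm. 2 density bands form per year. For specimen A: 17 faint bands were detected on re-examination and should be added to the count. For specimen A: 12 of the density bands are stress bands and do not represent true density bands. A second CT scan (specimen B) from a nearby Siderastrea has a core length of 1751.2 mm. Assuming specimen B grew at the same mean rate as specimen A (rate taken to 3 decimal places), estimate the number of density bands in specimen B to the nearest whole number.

Specimen A: correcting the raw count gives 581 − 12 + 17 = 586 true density bands.
Specimen A: dividing by 2 density bands per year: 586 / 2 = 293 years.
A: Extension rate ≈ 2115.5 / 293 = 7.220 mm per year.
For B, 1751.2 / 7.220 = 242.55 years; at 2 density bands per year that is 242.55 × 2 ≈ 485 density bands.

485 density bands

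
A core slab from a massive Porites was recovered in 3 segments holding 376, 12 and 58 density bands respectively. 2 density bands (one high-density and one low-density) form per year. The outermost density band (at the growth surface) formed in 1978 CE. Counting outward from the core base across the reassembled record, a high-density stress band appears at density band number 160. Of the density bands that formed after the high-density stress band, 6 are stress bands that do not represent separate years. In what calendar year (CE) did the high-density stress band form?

1838 CE

Total density bands = 376 + 12 + 58 = 446.
Between density band 160 and the growth surface there are 446 − 160 = 286 density bands.
286 − 6 false = 280 true density bands after the high-density stress band.
With 2 density bands per year, 280 / 2 = 140 years.
Counting back 140 years from 1978 CE places the high-density stress band in 1978 − 140 = 1838 CE.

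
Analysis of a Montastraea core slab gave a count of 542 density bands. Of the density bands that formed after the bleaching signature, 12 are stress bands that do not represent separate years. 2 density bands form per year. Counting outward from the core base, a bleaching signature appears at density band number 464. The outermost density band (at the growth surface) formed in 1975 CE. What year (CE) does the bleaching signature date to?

542 − 464 = 78 density bands lie beyond the bleaching signature toward the growth surface.
78 − 12 false = 66 true density bands after the bleaching signature.
Dividing by 2 density bands per year: 66 / 2 = 33 years.
The density band at the growth surface is 1975 CE, so the bleaching signature dates to 1975 − 33 = 1942 CE.

1942 CE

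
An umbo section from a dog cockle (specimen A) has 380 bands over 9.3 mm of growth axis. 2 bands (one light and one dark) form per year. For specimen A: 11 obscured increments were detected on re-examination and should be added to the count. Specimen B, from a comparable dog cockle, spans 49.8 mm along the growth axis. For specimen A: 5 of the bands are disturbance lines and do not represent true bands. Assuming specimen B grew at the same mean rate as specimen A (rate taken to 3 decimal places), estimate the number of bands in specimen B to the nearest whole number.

2075 bands

Specimen A: adjusted count: 380 − 5 + 11 = 386 bands.
Specimen A: dividing by 2 bands per year: 386 / 2 = 193 years.
A: 9.3 mm over 193 years gives 9.3 / 193 ≈ 0.048 mm/yr.
For B, 49.8 / 0.048 = 1037.50 years; at 2 bands per year that is 1037.50 × 2 ≈ 2075 bands.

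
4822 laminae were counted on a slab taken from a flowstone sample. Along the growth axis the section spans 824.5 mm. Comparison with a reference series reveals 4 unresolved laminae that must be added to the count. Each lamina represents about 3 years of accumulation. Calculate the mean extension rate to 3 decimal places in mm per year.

True lamina count = 4822 + 4 = 4826.
Multiplying by 3 years per lamina: 4826 × 3 = 14478 years.
824.5 mm over 14478 years gives 824.5 / 14478 ≈ 0.057 mm per year.

0.057 mm per year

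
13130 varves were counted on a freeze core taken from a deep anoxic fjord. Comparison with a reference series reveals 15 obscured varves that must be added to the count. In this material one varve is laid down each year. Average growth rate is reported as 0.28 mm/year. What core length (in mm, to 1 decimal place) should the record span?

3680.6 mm

After corrections the count is 13130 + 15 = 13145 varves.
13145 years at 0.28 mm/year gives 0.28 × 13145 = 3680.6 mm.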